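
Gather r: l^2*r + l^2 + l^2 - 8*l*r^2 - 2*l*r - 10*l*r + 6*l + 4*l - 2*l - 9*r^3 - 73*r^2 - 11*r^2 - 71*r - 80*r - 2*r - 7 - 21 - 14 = 2*l^2 + 8*l - 9*r^3 + r^2*(-8*l - 84) + r*(l^2 - 12*l - 153) - 42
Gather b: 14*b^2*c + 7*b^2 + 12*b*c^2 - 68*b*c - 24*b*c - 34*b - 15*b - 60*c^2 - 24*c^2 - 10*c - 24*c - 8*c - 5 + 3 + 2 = b^2*(14*c + 7) + b*(12*c^2 - 92*c - 49) - 84*c^2 - 42*c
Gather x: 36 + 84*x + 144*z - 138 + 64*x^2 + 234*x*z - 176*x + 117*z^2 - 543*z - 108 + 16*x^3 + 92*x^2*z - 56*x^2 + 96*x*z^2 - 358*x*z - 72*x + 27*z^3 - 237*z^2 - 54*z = 16*x^3 + x^2*(92*z + 8) + x*(96*z^2 - 124*z - 164) + 27*z^3 - 120*z^2 - 453*z - 210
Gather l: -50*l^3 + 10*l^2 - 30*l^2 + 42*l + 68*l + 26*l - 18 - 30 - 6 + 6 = -50*l^3 - 20*l^2 + 136*l - 48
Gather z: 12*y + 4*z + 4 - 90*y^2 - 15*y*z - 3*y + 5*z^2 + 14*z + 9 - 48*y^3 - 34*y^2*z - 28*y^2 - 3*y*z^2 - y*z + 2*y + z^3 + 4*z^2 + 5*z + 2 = -48*y^3 - 118*y^2 + 11*y + z^3 + z^2*(9 - 3*y) + z*(-34*y^2 - 16*y + 23) + 15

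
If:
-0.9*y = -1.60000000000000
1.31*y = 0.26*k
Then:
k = 8.96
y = 1.78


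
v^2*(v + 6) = v^3 + 6*v^2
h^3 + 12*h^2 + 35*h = h*(h + 5)*(h + 7)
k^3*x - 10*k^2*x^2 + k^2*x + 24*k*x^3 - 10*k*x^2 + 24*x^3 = (k - 6*x)*(k - 4*x)*(k*x + x)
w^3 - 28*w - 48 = (w - 6)*(w + 2)*(w + 4)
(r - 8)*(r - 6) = r^2 - 14*r + 48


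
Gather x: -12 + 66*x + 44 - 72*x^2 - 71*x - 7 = -72*x^2 - 5*x + 25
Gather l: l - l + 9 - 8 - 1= 0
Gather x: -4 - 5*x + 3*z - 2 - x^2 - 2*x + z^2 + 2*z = -x^2 - 7*x + z^2 + 5*z - 6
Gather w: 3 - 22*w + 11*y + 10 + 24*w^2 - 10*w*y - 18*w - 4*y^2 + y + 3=24*w^2 + w*(-10*y - 40) - 4*y^2 + 12*y + 16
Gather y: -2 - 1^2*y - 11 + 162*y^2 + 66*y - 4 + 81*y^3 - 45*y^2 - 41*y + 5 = 81*y^3 + 117*y^2 + 24*y - 12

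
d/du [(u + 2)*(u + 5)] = 2*u + 7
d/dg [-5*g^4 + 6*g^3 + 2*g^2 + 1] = 2*g*(-10*g^2 + 9*g + 2)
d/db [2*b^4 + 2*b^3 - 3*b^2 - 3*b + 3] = 8*b^3 + 6*b^2 - 6*b - 3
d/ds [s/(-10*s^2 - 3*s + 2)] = 2*(5*s^2 + 1)/(100*s^4 + 60*s^3 - 31*s^2 - 12*s + 4)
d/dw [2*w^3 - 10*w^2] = 2*w*(3*w - 10)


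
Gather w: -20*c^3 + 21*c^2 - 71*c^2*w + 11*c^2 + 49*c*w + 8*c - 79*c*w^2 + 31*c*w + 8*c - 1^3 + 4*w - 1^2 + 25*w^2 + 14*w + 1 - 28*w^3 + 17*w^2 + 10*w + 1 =-20*c^3 + 32*c^2 + 16*c - 28*w^3 + w^2*(42 - 79*c) + w*(-71*c^2 + 80*c + 28)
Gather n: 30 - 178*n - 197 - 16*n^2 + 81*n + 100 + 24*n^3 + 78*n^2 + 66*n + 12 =24*n^3 + 62*n^2 - 31*n - 55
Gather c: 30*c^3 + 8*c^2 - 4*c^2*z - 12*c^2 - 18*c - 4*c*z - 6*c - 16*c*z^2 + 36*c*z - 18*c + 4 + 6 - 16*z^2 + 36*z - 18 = 30*c^3 + c^2*(-4*z - 4) + c*(-16*z^2 + 32*z - 42) - 16*z^2 + 36*z - 8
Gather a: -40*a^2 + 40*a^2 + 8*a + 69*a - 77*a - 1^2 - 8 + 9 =0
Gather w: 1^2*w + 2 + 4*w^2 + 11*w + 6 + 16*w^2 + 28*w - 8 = 20*w^2 + 40*w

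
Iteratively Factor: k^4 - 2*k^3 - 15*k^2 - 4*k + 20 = (k - 5)*(k^3 + 3*k^2 - 4) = (k - 5)*(k + 2)*(k^2 + k - 2) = (k - 5)*(k + 2)^2*(k - 1)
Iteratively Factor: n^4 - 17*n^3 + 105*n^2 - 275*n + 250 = (n - 5)*(n^3 - 12*n^2 + 45*n - 50) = (n - 5)^2*(n^2 - 7*n + 10) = (n - 5)^3*(n - 2)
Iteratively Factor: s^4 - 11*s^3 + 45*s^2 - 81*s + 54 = (s - 3)*(s^3 - 8*s^2 + 21*s - 18) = (s - 3)^2*(s^2 - 5*s + 6) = (s - 3)^2*(s - 2)*(s - 3)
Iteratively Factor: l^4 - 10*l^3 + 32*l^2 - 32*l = (l - 2)*(l^3 - 8*l^2 + 16*l) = l*(l - 2)*(l^2 - 8*l + 16) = l*(l - 4)*(l - 2)*(l - 4)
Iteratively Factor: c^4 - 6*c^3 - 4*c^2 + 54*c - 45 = (c - 1)*(c^3 - 5*c^2 - 9*c + 45) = (c - 1)*(c + 3)*(c^2 - 8*c + 15) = (c - 3)*(c - 1)*(c + 3)*(c - 5)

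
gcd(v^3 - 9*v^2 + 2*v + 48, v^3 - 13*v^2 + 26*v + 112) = v^2 - 6*v - 16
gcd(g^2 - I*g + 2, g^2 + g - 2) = 1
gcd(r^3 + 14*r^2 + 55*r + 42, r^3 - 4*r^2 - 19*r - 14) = r + 1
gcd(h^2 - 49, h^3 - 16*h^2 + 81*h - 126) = h - 7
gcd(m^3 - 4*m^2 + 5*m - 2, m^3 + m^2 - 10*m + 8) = m^2 - 3*m + 2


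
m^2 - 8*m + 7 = (m - 7)*(m - 1)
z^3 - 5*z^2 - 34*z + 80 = (z - 8)*(z - 2)*(z + 5)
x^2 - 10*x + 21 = (x - 7)*(x - 3)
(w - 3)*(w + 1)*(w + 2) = w^3 - 7*w - 6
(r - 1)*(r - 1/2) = r^2 - 3*r/2 + 1/2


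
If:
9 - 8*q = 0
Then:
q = 9/8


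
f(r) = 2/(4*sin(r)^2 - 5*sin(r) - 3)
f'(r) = 2*(-8*sin(r)*cos(r) + 5*cos(r))/(4*sin(r)^2 - 5*sin(r) - 3)^2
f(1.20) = -0.48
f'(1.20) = -0.10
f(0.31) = -0.48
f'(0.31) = 0.28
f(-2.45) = 1.10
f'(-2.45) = -4.72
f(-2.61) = 3.56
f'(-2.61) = -49.37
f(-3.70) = -0.44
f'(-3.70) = -0.06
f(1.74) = -0.49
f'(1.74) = 0.06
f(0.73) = -0.44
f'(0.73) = -0.02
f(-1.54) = 0.33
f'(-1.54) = 0.02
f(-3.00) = -0.90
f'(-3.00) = -2.47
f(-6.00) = -0.49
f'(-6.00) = 0.32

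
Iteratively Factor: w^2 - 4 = (w + 2)*(w - 2)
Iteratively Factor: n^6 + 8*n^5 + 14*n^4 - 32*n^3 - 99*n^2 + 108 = (n + 3)*(n^5 + 5*n^4 - n^3 - 29*n^2 - 12*n + 36) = (n + 3)^2*(n^4 + 2*n^3 - 7*n^2 - 8*n + 12) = (n - 1)*(n + 3)^2*(n^3 + 3*n^2 - 4*n - 12) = (n - 1)*(n + 2)*(n + 3)^2*(n^2 + n - 6) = (n - 1)*(n + 2)*(n + 3)^3*(n - 2)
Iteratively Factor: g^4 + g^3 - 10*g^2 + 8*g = (g)*(g^3 + g^2 - 10*g + 8) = g*(g - 2)*(g^2 + 3*g - 4) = g*(g - 2)*(g + 4)*(g - 1)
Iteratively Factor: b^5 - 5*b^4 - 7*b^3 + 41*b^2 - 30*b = (b - 1)*(b^4 - 4*b^3 - 11*b^2 + 30*b) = b*(b - 1)*(b^3 - 4*b^2 - 11*b + 30) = b*(b - 2)*(b - 1)*(b^2 - 2*b - 15) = b*(b - 2)*(b - 1)*(b + 3)*(b - 5)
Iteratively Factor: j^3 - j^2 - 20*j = (j + 4)*(j^2 - 5*j) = (j - 5)*(j + 4)*(j)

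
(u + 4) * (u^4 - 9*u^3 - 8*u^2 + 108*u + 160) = u^5 - 5*u^4 - 44*u^3 + 76*u^2 + 592*u + 640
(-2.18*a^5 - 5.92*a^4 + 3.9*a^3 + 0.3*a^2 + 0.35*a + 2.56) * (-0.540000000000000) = 1.1772*a^5 + 3.1968*a^4 - 2.106*a^3 - 0.162*a^2 - 0.189*a - 1.3824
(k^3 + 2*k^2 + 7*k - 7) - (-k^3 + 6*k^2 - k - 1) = 2*k^3 - 4*k^2 + 8*k - 6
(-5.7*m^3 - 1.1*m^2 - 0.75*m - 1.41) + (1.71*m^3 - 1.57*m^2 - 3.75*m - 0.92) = -3.99*m^3 - 2.67*m^2 - 4.5*m - 2.33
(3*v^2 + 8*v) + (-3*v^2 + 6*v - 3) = 14*v - 3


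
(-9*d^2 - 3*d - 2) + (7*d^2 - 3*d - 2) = -2*d^2 - 6*d - 4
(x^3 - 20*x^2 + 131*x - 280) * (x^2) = x^5 - 20*x^4 + 131*x^3 - 280*x^2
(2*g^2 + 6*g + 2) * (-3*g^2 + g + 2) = -6*g^4 - 16*g^3 + 4*g^2 + 14*g + 4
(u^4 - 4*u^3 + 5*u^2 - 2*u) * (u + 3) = u^5 - u^4 - 7*u^3 + 13*u^2 - 6*u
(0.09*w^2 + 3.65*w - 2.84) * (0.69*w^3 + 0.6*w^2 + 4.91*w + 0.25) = 0.0621*w^5 + 2.5725*w^4 + 0.6723*w^3 + 16.24*w^2 - 13.0319*w - 0.71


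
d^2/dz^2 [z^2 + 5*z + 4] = 2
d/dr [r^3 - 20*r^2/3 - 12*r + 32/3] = 3*r^2 - 40*r/3 - 12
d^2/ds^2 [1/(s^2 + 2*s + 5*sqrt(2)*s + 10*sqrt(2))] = 2*(-s^2 - 5*sqrt(2)*s - 2*s + (2*s + 2 + 5*sqrt(2))^2 - 10*sqrt(2))/(s^2 + 2*s + 5*sqrt(2)*s + 10*sqrt(2))^3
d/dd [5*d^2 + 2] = 10*d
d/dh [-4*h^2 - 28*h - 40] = -8*h - 28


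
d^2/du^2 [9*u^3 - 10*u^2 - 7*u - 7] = 54*u - 20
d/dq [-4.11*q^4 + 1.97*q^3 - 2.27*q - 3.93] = -16.44*q^3 + 5.91*q^2 - 2.27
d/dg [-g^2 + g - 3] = 1 - 2*g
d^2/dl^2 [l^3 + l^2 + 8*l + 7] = 6*l + 2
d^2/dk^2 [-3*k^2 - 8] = -6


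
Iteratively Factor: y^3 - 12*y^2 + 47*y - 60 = (y - 4)*(y^2 - 8*y + 15) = (y - 4)*(y - 3)*(y - 5)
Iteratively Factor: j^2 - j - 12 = (j + 3)*(j - 4)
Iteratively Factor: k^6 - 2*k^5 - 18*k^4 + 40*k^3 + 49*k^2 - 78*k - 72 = (k + 1)*(k^5 - 3*k^4 - 15*k^3 + 55*k^2 - 6*k - 72) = (k - 3)*(k + 1)*(k^4 - 15*k^2 + 10*k + 24) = (k - 3)^2*(k + 1)*(k^3 + 3*k^2 - 6*k - 8) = (k - 3)^2*(k - 2)*(k + 1)*(k^2 + 5*k + 4) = (k - 3)^2*(k - 2)*(k + 1)*(k + 4)*(k + 1)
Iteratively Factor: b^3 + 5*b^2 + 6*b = (b + 2)*(b^2 + 3*b) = b*(b + 2)*(b + 3)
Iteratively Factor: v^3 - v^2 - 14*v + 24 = (v - 2)*(v^2 + v - 12) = (v - 3)*(v - 2)*(v + 4)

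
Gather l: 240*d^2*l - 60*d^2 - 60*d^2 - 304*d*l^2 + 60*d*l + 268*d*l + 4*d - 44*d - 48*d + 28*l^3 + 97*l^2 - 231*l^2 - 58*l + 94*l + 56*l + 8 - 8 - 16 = -120*d^2 - 88*d + 28*l^3 + l^2*(-304*d - 134) + l*(240*d^2 + 328*d + 92) - 16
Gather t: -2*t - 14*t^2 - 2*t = -14*t^2 - 4*t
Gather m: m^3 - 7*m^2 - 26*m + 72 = m^3 - 7*m^2 - 26*m + 72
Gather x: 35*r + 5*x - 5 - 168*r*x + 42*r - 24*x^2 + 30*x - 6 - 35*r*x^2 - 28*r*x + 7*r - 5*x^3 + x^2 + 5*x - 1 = 84*r - 5*x^3 + x^2*(-35*r - 23) + x*(40 - 196*r) - 12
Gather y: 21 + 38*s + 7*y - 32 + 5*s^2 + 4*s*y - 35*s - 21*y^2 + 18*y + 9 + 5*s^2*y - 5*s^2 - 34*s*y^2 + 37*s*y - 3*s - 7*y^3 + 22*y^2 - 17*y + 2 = -7*y^3 + y^2*(1 - 34*s) + y*(5*s^2 + 41*s + 8)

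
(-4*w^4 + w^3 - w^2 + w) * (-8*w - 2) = 32*w^5 + 6*w^3 - 6*w^2 - 2*w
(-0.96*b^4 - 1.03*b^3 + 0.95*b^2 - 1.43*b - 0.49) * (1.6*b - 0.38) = -1.536*b^5 - 1.2832*b^4 + 1.9114*b^3 - 2.649*b^2 - 0.2406*b + 0.1862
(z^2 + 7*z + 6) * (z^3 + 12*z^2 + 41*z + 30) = z^5 + 19*z^4 + 131*z^3 + 389*z^2 + 456*z + 180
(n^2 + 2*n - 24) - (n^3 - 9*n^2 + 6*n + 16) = -n^3 + 10*n^2 - 4*n - 40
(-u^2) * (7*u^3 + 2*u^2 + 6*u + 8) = -7*u^5 - 2*u^4 - 6*u^3 - 8*u^2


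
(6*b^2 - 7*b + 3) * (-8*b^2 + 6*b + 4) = -48*b^4 + 92*b^3 - 42*b^2 - 10*b + 12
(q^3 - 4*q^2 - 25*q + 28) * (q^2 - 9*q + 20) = q^5 - 13*q^4 + 31*q^3 + 173*q^2 - 752*q + 560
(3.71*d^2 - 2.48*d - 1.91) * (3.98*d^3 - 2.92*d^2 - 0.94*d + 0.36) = 14.7658*d^5 - 20.7036*d^4 - 3.8476*d^3 + 9.244*d^2 + 0.9026*d - 0.6876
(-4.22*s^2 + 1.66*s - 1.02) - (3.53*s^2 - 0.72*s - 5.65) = -7.75*s^2 + 2.38*s + 4.63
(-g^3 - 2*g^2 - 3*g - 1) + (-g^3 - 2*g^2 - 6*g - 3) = -2*g^3 - 4*g^2 - 9*g - 4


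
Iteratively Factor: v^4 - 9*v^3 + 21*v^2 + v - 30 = (v - 5)*(v^3 - 4*v^2 + v + 6) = (v - 5)*(v - 3)*(v^2 - v - 2) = (v - 5)*(v - 3)*(v + 1)*(v - 2)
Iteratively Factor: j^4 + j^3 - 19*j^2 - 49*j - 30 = (j + 3)*(j^3 - 2*j^2 - 13*j - 10) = (j + 1)*(j + 3)*(j^2 - 3*j - 10) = (j - 5)*(j + 1)*(j + 3)*(j + 2)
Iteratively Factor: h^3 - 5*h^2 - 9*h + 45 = (h - 3)*(h^2 - 2*h - 15) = (h - 5)*(h - 3)*(h + 3)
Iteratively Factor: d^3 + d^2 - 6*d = (d + 3)*(d^2 - 2*d) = d*(d + 3)*(d - 2)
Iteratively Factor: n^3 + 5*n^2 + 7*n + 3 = (n + 3)*(n^2 + 2*n + 1) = (n + 1)*(n + 3)*(n + 1)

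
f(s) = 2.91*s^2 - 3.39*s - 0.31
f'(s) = 5.82*s - 3.39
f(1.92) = 3.91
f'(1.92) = 7.78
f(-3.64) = 50.59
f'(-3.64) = -24.57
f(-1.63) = 12.95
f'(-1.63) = -12.88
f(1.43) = 0.79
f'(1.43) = 4.93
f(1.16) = -0.33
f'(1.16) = 3.36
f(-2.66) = 29.30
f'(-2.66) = -18.87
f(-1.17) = 7.64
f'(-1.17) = -10.20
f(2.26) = 6.89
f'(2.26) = 9.76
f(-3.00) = 36.05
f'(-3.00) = -20.85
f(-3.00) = 36.05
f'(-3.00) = -20.85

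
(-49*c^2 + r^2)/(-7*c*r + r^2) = (7*c + r)/r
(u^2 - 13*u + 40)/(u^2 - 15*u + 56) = (u - 5)/(u - 7)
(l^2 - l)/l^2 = (l - 1)/l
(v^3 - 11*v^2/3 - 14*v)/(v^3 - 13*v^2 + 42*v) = (v + 7/3)/(v - 7)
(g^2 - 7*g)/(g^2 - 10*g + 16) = g*(g - 7)/(g^2 - 10*g + 16)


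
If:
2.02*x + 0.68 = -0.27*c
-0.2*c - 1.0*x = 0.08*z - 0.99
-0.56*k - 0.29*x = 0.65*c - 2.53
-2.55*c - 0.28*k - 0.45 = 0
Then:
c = -0.79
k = 5.55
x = -0.23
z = 17.23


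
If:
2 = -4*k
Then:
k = -1/2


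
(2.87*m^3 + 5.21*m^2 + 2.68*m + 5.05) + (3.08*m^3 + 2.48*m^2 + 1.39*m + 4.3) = 5.95*m^3 + 7.69*m^2 + 4.07*m + 9.35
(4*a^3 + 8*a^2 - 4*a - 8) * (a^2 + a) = 4*a^5 + 12*a^4 + 4*a^3 - 12*a^2 - 8*a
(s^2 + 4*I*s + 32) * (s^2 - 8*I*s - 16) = s^4 - 4*I*s^3 + 48*s^2 - 320*I*s - 512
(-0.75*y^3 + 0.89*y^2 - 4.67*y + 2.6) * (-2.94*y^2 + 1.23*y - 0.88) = 2.205*y^5 - 3.5391*y^4 + 15.4845*y^3 - 14.1713*y^2 + 7.3076*y - 2.288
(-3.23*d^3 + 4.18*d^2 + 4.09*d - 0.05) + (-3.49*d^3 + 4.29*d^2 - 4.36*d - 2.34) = -6.72*d^3 + 8.47*d^2 - 0.27*d - 2.39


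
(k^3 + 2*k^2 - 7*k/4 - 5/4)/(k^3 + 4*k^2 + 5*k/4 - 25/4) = (2*k + 1)/(2*k + 5)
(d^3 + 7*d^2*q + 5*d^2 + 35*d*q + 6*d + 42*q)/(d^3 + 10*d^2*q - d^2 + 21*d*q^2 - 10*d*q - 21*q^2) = (d^2 + 5*d + 6)/(d^2 + 3*d*q - d - 3*q)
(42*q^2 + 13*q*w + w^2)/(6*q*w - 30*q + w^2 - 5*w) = (7*q + w)/(w - 5)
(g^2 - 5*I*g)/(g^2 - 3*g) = (g - 5*I)/(g - 3)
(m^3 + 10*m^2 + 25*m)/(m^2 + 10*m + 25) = m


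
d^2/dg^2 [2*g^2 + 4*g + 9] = 4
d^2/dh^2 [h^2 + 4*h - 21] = 2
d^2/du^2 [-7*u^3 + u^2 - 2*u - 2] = 2 - 42*u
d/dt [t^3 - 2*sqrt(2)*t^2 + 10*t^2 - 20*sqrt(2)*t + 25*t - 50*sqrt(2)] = 3*t^2 - 4*sqrt(2)*t + 20*t - 20*sqrt(2) + 25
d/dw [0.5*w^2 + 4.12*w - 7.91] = 1.0*w + 4.12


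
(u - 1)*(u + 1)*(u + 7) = u^3 + 7*u^2 - u - 7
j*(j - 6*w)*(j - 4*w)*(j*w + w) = j^4*w - 10*j^3*w^2 + j^3*w + 24*j^2*w^3 - 10*j^2*w^2 + 24*j*w^3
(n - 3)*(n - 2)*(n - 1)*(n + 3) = n^4 - 3*n^3 - 7*n^2 + 27*n - 18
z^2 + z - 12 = (z - 3)*(z + 4)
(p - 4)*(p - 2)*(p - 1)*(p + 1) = p^4 - 6*p^3 + 7*p^2 + 6*p - 8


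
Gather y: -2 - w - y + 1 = -w - y - 1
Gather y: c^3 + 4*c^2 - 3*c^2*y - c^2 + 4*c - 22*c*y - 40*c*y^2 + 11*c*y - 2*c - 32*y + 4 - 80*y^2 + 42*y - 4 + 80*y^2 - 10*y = c^3 + 3*c^2 - 40*c*y^2 + 2*c + y*(-3*c^2 - 11*c)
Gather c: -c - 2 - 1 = -c - 3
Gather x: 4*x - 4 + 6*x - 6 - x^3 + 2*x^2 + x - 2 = -x^3 + 2*x^2 + 11*x - 12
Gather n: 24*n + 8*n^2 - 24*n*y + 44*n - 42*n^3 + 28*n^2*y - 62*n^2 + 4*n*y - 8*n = -42*n^3 + n^2*(28*y - 54) + n*(60 - 20*y)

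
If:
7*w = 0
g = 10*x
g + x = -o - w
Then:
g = 10*x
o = -11*x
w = 0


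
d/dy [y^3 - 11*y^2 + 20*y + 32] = 3*y^2 - 22*y + 20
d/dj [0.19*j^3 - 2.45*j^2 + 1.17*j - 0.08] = 0.57*j^2 - 4.9*j + 1.17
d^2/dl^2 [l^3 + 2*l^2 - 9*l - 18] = 6*l + 4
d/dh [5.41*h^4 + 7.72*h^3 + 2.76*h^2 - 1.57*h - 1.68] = 21.64*h^3 + 23.16*h^2 + 5.52*h - 1.57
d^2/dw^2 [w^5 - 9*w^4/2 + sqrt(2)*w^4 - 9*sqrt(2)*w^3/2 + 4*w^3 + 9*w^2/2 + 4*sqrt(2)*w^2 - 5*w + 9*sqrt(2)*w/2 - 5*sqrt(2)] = 20*w^3 - 54*w^2 + 12*sqrt(2)*w^2 - 27*sqrt(2)*w + 24*w + 9 + 8*sqrt(2)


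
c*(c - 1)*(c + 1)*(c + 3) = c^4 + 3*c^3 - c^2 - 3*c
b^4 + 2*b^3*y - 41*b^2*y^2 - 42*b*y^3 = b*(b - 6*y)*(b + y)*(b + 7*y)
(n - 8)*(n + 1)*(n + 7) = n^3 - 57*n - 56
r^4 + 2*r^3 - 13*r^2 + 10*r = r*(r - 2)*(r - 1)*(r + 5)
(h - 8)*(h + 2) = h^2 - 6*h - 16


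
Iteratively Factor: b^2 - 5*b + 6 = (b - 3)*(b - 2)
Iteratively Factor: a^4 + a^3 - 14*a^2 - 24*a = (a)*(a^3 + a^2 - 14*a - 24) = a*(a + 2)*(a^2 - a - 12) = a*(a + 2)*(a + 3)*(a - 4)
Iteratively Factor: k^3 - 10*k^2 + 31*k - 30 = (k - 3)*(k^2 - 7*k + 10) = (k - 3)*(k - 2)*(k - 5)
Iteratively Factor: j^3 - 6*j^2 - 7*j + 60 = (j - 5)*(j^2 - j - 12) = (j - 5)*(j + 3)*(j - 4)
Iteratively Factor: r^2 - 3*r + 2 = (r - 1)*(r - 2)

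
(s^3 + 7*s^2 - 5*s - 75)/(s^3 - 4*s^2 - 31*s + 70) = (s^2 + 2*s - 15)/(s^2 - 9*s + 14)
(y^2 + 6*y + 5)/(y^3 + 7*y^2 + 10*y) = (y + 1)/(y*(y + 2))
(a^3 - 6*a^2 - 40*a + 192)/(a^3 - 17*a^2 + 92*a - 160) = (a + 6)/(a - 5)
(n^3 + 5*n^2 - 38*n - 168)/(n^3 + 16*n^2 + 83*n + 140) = (n - 6)/(n + 5)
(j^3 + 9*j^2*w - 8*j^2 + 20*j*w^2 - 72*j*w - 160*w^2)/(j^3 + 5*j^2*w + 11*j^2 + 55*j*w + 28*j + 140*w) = (j^2 + 4*j*w - 8*j - 32*w)/(j^2 + 11*j + 28)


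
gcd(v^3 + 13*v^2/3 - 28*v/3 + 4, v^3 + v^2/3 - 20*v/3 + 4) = v - 2/3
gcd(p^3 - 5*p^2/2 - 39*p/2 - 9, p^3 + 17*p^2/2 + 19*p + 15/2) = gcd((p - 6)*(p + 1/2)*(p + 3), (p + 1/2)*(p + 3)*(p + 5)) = p^2 + 7*p/2 + 3/2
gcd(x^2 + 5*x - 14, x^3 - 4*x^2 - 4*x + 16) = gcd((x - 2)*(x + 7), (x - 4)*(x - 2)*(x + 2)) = x - 2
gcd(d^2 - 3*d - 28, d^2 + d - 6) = 1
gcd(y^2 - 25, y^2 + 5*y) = y + 5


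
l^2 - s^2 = (l - s)*(l + s)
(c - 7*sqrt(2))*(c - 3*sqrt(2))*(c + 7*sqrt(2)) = c^3 - 3*sqrt(2)*c^2 - 98*c + 294*sqrt(2)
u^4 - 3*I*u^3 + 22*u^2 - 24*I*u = u*(u - 6*I)*(u - I)*(u + 4*I)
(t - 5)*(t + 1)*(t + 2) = t^3 - 2*t^2 - 13*t - 10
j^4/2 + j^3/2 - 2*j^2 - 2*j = j*(j/2 + 1/2)*(j - 2)*(j + 2)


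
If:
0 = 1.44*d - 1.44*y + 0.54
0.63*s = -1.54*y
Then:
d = y - 0.375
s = -2.44444444444444*y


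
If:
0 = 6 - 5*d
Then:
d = 6/5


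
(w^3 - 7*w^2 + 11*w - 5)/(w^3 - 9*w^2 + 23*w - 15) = (w - 1)/(w - 3)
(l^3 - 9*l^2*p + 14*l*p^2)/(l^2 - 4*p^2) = l*(l - 7*p)/(l + 2*p)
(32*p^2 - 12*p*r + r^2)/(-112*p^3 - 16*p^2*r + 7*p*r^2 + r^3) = (-8*p + r)/(28*p^2 + 11*p*r + r^2)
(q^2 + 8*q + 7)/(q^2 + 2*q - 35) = (q + 1)/(q - 5)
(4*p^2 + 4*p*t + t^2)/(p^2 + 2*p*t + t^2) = (4*p^2 + 4*p*t + t^2)/(p^2 + 2*p*t + t^2)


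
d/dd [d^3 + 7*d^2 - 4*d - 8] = 3*d^2 + 14*d - 4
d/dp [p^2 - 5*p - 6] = 2*p - 5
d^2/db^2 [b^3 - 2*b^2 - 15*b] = 6*b - 4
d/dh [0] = 0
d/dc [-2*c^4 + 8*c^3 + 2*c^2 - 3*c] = -8*c^3 + 24*c^2 + 4*c - 3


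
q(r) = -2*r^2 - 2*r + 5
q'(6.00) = -26.00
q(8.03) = -140.02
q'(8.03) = -34.12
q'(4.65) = -20.60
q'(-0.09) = -1.64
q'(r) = -4*r - 2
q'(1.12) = -6.48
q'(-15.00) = 58.00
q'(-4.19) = 14.76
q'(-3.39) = 11.56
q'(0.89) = -5.56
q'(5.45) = -23.80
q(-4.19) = -21.73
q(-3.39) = -11.20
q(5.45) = -65.30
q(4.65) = -47.54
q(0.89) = 1.64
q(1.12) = 0.25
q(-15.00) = -415.00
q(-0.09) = 5.16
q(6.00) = -79.00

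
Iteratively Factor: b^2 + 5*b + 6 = (b + 2)*(b + 3)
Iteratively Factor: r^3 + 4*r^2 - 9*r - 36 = (r + 4)*(r^2 - 9) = (r - 3)*(r + 4)*(r + 3)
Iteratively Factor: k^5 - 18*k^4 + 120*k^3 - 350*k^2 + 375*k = (k)*(k^4 - 18*k^3 + 120*k^2 - 350*k + 375) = k*(k - 5)*(k^3 - 13*k^2 + 55*k - 75) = k*(k - 5)*(k - 3)*(k^2 - 10*k + 25) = k*(k - 5)^2*(k - 3)*(k - 5)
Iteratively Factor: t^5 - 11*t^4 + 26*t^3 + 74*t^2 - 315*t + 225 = (t + 3)*(t^4 - 14*t^3 + 68*t^2 - 130*t + 75) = (t - 5)*(t + 3)*(t^3 - 9*t^2 + 23*t - 15) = (t - 5)*(t - 3)*(t + 3)*(t^2 - 6*t + 5) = (t - 5)^2*(t - 3)*(t + 3)*(t - 1)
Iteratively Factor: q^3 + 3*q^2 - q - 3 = (q - 1)*(q^2 + 4*q + 3) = (q - 1)*(q + 3)*(q + 1)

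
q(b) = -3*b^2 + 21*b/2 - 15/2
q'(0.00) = 10.50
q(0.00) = -7.50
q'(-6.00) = 46.50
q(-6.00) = -178.50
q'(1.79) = -0.24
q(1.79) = 1.68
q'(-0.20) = 11.70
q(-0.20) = -9.72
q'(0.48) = 7.62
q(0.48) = -3.15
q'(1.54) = 1.26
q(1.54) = 1.56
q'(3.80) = -12.30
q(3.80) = -10.92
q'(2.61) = -5.16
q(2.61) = -0.53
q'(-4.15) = 35.40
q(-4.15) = -102.74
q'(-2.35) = 24.60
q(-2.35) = -48.74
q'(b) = 21/2 - 6*b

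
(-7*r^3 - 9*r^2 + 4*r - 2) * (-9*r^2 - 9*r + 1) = 63*r^5 + 144*r^4 + 38*r^3 - 27*r^2 + 22*r - 2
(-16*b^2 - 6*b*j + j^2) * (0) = 0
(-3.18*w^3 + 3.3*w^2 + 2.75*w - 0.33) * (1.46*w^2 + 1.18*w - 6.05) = -4.6428*w^5 + 1.0656*w^4 + 27.148*w^3 - 17.2018*w^2 - 17.0269*w + 1.9965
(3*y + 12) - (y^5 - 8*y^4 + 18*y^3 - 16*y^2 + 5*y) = -y^5 + 8*y^4 - 18*y^3 + 16*y^2 - 2*y + 12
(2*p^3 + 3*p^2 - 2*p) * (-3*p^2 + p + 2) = -6*p^5 - 7*p^4 + 13*p^3 + 4*p^2 - 4*p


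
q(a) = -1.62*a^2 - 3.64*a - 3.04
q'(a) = -3.24*a - 3.64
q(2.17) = -18.57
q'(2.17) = -10.67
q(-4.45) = -18.92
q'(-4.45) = 10.78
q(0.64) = -6.03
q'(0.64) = -5.71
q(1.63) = -13.28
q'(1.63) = -8.92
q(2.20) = -18.89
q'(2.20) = -10.77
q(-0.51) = -1.60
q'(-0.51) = -1.99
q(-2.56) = -4.34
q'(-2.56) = 4.65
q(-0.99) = -1.02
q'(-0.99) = -0.43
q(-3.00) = -6.70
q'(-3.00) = 6.08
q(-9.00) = -101.50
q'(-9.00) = 25.52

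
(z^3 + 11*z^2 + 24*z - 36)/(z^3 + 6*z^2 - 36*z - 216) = (z - 1)/(z - 6)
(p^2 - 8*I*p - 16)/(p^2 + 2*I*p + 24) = (p - 4*I)/(p + 6*I)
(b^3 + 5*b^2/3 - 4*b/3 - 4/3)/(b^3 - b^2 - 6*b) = (3*b^2 - b - 2)/(3*b*(b - 3))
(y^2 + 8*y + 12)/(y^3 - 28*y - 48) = (y + 6)/(y^2 - 2*y - 24)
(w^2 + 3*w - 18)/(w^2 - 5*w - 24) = (-w^2 - 3*w + 18)/(-w^2 + 5*w + 24)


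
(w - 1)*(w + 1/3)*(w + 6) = w^3 + 16*w^2/3 - 13*w/3 - 2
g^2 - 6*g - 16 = (g - 8)*(g + 2)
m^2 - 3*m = m*(m - 3)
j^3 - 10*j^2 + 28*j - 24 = (j - 6)*(j - 2)^2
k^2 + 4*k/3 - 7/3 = (k - 1)*(k + 7/3)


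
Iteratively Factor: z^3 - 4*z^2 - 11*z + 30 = (z - 2)*(z^2 - 2*z - 15) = (z - 2)*(z + 3)*(z - 5)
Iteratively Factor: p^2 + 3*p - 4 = (p - 1)*(p + 4)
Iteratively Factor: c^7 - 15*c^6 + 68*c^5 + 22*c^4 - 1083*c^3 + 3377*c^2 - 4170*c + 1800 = (c - 2)*(c^6 - 13*c^5 + 42*c^4 + 106*c^3 - 871*c^2 + 1635*c - 900) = (c - 2)*(c + 4)*(c^5 - 17*c^4 + 110*c^3 - 334*c^2 + 465*c - 225) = (c - 5)*(c - 2)*(c + 4)*(c^4 - 12*c^3 + 50*c^2 - 84*c + 45) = (c - 5)*(c - 3)*(c - 2)*(c + 4)*(c^3 - 9*c^2 + 23*c - 15) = (c - 5)*(c - 3)^2*(c - 2)*(c + 4)*(c^2 - 6*c + 5) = (c - 5)^2*(c - 3)^2*(c - 2)*(c + 4)*(c - 1)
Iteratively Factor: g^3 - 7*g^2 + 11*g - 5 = (g - 1)*(g^2 - 6*g + 5) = (g - 1)^2*(g - 5)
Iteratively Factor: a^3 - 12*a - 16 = (a + 2)*(a^2 - 2*a - 8) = (a + 2)^2*(a - 4)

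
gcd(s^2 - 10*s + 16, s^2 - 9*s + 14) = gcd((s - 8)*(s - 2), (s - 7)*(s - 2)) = s - 2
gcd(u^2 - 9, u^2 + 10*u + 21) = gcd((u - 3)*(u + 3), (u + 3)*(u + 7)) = u + 3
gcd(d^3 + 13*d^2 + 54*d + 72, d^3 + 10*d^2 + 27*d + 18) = d^2 + 9*d + 18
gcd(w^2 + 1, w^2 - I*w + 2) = w + I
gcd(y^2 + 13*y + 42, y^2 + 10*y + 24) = y + 6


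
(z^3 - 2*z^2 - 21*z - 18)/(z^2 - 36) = (z^2 + 4*z + 3)/(z + 6)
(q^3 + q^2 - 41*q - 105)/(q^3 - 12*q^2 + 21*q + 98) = (q^2 + 8*q + 15)/(q^2 - 5*q - 14)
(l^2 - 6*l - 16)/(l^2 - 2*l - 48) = (l + 2)/(l + 6)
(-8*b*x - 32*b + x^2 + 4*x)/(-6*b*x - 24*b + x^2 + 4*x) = (-8*b + x)/(-6*b + x)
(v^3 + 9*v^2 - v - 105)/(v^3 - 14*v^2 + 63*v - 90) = (v^2 + 12*v + 35)/(v^2 - 11*v + 30)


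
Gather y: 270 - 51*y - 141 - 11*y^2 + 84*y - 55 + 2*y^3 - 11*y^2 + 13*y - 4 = 2*y^3 - 22*y^2 + 46*y + 70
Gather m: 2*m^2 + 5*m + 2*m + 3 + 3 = 2*m^2 + 7*m + 6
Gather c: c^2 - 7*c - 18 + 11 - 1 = c^2 - 7*c - 8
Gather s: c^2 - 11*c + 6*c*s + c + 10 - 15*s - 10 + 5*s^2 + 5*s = c^2 - 10*c + 5*s^2 + s*(6*c - 10)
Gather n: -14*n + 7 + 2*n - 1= 6 - 12*n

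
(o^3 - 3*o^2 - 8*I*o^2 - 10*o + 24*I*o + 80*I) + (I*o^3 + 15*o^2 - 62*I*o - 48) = o^3 + I*o^3 + 12*o^2 - 8*I*o^2 - 10*o - 38*I*o - 48 + 80*I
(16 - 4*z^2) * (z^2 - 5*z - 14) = -4*z^4 + 20*z^3 + 72*z^2 - 80*z - 224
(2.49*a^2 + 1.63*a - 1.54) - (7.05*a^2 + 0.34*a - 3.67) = -4.56*a^2 + 1.29*a + 2.13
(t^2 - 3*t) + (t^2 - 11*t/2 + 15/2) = 2*t^2 - 17*t/2 + 15/2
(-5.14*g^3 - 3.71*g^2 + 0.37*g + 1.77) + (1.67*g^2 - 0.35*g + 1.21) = -5.14*g^3 - 2.04*g^2 + 0.02*g + 2.98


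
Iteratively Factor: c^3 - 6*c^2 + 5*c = (c - 1)*(c^2 - 5*c) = c*(c - 1)*(c - 5)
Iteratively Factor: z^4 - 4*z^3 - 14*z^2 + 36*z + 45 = (z - 5)*(z^3 + z^2 - 9*z - 9) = (z - 5)*(z + 3)*(z^2 - 2*z - 3) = (z - 5)*(z + 1)*(z + 3)*(z - 3)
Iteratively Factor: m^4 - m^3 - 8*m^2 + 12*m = (m + 3)*(m^3 - 4*m^2 + 4*m) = m*(m + 3)*(m^2 - 4*m + 4) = m*(m - 2)*(m + 3)*(m - 2)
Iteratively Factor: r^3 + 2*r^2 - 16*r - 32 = (r + 4)*(r^2 - 2*r - 8) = (r - 4)*(r + 4)*(r + 2)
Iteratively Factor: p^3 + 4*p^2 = (p)*(p^2 + 4*p) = p^2*(p + 4)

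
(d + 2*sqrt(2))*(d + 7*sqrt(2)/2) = d^2 + 11*sqrt(2)*d/2 + 14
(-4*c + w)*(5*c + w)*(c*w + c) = -20*c^3*w - 20*c^3 + c^2*w^2 + c^2*w + c*w^3 + c*w^2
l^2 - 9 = (l - 3)*(l + 3)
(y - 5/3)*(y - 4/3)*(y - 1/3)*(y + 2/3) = y^4 - 8*y^3/3 + y^2 + 38*y/27 - 40/81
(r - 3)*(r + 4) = r^2 + r - 12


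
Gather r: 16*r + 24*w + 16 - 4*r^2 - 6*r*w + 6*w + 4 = -4*r^2 + r*(16 - 6*w) + 30*w + 20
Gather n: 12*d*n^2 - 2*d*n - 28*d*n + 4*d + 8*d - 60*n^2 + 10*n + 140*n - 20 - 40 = 12*d + n^2*(12*d - 60) + n*(150 - 30*d) - 60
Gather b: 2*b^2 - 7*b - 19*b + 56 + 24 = 2*b^2 - 26*b + 80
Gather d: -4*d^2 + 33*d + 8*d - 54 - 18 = -4*d^2 + 41*d - 72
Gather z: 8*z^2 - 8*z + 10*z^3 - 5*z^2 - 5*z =10*z^3 + 3*z^2 - 13*z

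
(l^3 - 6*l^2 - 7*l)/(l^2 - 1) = l*(l - 7)/(l - 1)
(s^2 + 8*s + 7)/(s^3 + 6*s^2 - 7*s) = (s + 1)/(s*(s - 1))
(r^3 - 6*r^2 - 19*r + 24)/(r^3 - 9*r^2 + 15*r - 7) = (r^2 - 5*r - 24)/(r^2 - 8*r + 7)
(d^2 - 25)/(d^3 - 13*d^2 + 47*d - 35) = (d + 5)/(d^2 - 8*d + 7)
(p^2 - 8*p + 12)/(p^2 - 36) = (p - 2)/(p + 6)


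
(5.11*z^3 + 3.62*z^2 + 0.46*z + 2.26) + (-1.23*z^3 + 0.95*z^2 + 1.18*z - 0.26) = 3.88*z^3 + 4.57*z^2 + 1.64*z + 2.0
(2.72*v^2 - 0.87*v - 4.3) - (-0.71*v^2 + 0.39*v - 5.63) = 3.43*v^2 - 1.26*v + 1.33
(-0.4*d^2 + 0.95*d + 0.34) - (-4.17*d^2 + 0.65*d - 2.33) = 3.77*d^2 + 0.3*d + 2.67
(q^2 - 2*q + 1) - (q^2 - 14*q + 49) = 12*q - 48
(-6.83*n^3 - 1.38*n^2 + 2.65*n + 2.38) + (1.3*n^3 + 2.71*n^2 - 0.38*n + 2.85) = -5.53*n^3 + 1.33*n^2 + 2.27*n + 5.23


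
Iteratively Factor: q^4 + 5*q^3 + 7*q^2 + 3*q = (q + 3)*(q^3 + 2*q^2 + q) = (q + 1)*(q + 3)*(q^2 + q) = q*(q + 1)*(q + 3)*(q + 1)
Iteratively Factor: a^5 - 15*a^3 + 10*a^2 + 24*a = (a - 2)*(a^4 + 2*a^3 - 11*a^2 - 12*a) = (a - 2)*(a + 4)*(a^3 - 2*a^2 - 3*a) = (a - 3)*(a - 2)*(a + 4)*(a^2 + a) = a*(a - 3)*(a - 2)*(a + 4)*(a + 1)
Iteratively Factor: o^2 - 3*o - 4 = (o + 1)*(o - 4)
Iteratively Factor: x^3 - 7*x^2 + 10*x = (x - 2)*(x^2 - 5*x) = x*(x - 2)*(x - 5)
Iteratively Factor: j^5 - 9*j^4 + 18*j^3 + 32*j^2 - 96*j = (j + 2)*(j^4 - 11*j^3 + 40*j^2 - 48*j) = (j - 3)*(j + 2)*(j^3 - 8*j^2 + 16*j) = (j - 4)*(j - 3)*(j + 2)*(j^2 - 4*j) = (j - 4)^2*(j - 3)*(j + 2)*(j)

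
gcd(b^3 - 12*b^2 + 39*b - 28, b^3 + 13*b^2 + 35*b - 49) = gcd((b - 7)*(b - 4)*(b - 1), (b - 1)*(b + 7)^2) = b - 1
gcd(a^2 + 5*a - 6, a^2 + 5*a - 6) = a^2 + 5*a - 6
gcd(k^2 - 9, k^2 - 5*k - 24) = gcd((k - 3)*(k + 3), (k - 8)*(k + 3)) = k + 3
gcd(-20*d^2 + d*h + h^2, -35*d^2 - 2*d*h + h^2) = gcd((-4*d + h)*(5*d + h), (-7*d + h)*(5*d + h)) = 5*d + h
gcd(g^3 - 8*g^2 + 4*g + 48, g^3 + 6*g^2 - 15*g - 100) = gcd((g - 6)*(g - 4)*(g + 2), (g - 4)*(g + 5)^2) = g - 4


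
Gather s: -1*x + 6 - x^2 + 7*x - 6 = -x^2 + 6*x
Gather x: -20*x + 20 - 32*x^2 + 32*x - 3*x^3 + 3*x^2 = -3*x^3 - 29*x^2 + 12*x + 20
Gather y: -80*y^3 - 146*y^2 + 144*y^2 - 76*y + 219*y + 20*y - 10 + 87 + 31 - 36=-80*y^3 - 2*y^2 + 163*y + 72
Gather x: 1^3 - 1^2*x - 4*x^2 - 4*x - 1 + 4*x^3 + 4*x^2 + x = 4*x^3 - 4*x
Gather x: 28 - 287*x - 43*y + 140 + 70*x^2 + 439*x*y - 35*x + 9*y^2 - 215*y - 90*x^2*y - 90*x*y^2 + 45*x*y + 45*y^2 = x^2*(70 - 90*y) + x*(-90*y^2 + 484*y - 322) + 54*y^2 - 258*y + 168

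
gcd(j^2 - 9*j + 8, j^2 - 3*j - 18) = 1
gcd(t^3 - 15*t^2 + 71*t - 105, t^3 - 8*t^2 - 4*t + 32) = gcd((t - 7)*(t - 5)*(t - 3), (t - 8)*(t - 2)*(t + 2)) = 1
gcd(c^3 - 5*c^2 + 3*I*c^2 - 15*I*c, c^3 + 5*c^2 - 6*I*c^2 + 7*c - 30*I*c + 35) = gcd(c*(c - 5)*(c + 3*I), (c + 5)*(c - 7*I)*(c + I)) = 1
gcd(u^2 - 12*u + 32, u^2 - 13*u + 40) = u - 8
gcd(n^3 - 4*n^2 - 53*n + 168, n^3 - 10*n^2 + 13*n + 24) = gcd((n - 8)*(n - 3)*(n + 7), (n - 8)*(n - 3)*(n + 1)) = n^2 - 11*n + 24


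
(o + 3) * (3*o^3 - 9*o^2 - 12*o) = 3*o^4 - 39*o^2 - 36*o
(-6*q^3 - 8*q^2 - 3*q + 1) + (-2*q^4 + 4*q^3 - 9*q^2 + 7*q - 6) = -2*q^4 - 2*q^3 - 17*q^2 + 4*q - 5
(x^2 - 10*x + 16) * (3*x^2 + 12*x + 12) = 3*x^4 - 18*x^3 - 60*x^2 + 72*x + 192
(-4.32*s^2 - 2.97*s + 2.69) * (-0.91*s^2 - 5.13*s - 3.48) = 3.9312*s^4 + 24.8643*s^3 + 27.8218*s^2 - 3.4641*s - 9.3612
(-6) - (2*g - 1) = -2*g - 5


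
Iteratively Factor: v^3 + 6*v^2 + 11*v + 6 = (v + 1)*(v^2 + 5*v + 6) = (v + 1)*(v + 3)*(v + 2)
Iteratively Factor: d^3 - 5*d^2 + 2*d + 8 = (d - 4)*(d^2 - d - 2) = (d - 4)*(d - 2)*(d + 1)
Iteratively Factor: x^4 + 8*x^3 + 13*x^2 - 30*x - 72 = (x - 2)*(x^3 + 10*x^2 + 33*x + 36) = (x - 2)*(x + 3)*(x^2 + 7*x + 12) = (x - 2)*(x + 3)*(x + 4)*(x + 3)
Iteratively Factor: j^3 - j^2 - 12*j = (j + 3)*(j^2 - 4*j) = j*(j + 3)*(j - 4)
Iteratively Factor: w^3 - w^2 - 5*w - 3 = (w + 1)*(w^2 - 2*w - 3) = (w - 3)*(w + 1)*(w + 1)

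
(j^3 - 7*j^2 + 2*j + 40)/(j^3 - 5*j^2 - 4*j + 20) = (j - 4)/(j - 2)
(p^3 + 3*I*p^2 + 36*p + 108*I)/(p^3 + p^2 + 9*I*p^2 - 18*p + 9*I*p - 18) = (p - 6*I)/(p + 1)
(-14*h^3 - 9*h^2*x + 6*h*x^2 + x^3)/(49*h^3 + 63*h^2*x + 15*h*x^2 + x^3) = (-2*h + x)/(7*h + x)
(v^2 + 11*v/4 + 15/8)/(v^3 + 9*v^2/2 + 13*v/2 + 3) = (v + 5/4)/(v^2 + 3*v + 2)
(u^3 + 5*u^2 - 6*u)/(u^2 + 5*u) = (u^2 + 5*u - 6)/(u + 5)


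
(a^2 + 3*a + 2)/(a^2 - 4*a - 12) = (a + 1)/(a - 6)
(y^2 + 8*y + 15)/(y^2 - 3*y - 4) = (y^2 + 8*y + 15)/(y^2 - 3*y - 4)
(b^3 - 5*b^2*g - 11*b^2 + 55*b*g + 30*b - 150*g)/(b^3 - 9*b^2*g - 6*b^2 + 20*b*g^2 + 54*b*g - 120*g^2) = (b - 5)/(b - 4*g)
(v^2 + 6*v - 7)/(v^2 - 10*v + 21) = (v^2 + 6*v - 7)/(v^2 - 10*v + 21)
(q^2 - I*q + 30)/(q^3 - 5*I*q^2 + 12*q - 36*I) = (q + 5*I)/(q^2 + I*q + 6)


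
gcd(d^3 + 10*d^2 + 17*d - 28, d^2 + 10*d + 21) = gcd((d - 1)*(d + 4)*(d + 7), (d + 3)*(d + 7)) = d + 7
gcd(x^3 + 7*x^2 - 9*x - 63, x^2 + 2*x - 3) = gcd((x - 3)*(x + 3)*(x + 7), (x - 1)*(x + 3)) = x + 3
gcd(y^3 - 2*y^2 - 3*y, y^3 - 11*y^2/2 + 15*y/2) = y^2 - 3*y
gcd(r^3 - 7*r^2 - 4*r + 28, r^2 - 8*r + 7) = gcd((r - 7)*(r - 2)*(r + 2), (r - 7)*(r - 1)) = r - 7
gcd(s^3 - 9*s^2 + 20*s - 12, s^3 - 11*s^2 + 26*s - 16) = s^2 - 3*s + 2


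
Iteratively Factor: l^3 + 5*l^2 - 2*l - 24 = (l + 4)*(l^2 + l - 6) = (l - 2)*(l + 4)*(l + 3)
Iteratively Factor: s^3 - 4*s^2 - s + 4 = (s - 1)*(s^2 - 3*s - 4) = (s - 1)*(s + 1)*(s - 4)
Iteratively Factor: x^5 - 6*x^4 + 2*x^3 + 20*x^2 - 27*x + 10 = (x + 2)*(x^4 - 8*x^3 + 18*x^2 - 16*x + 5) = (x - 5)*(x + 2)*(x^3 - 3*x^2 + 3*x - 1) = (x - 5)*(x - 1)*(x + 2)*(x^2 - 2*x + 1) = (x - 5)*(x - 1)^2*(x + 2)*(x - 1)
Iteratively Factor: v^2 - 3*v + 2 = (v - 1)*(v - 2)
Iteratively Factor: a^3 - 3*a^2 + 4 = (a - 2)*(a^2 - a - 2) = (a - 2)*(a + 1)*(a - 2)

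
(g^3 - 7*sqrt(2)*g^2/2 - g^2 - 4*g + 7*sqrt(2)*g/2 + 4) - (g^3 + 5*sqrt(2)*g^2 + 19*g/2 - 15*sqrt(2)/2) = -17*sqrt(2)*g^2/2 - g^2 - 27*g/2 + 7*sqrt(2)*g/2 + 4 + 15*sqrt(2)/2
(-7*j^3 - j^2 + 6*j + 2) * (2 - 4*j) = 28*j^4 - 10*j^3 - 26*j^2 + 4*j + 4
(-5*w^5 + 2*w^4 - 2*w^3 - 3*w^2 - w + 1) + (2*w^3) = -5*w^5 + 2*w^4 - 3*w^2 - w + 1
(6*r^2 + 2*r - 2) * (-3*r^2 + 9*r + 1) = -18*r^4 + 48*r^3 + 30*r^2 - 16*r - 2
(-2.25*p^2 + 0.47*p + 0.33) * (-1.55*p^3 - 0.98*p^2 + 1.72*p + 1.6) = 3.4875*p^5 + 1.4765*p^4 - 4.8421*p^3 - 3.115*p^2 + 1.3196*p + 0.528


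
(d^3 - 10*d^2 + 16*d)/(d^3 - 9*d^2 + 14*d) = (d - 8)/(d - 7)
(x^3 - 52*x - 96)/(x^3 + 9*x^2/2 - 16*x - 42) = 2*(x - 8)/(2*x - 7)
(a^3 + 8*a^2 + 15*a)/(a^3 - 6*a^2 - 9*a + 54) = a*(a + 5)/(a^2 - 9*a + 18)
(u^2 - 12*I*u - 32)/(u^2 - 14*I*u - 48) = (u - 4*I)/(u - 6*I)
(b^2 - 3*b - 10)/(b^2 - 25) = (b + 2)/(b + 5)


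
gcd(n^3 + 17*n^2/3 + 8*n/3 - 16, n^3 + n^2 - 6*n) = n + 3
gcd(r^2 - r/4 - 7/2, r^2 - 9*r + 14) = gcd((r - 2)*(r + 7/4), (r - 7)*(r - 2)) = r - 2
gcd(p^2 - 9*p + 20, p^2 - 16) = p - 4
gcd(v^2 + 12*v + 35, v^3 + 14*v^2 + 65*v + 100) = v + 5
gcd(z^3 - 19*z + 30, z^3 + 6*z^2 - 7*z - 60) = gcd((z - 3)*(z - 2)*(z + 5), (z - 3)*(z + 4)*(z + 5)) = z^2 + 2*z - 15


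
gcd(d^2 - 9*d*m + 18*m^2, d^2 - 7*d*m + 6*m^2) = d - 6*m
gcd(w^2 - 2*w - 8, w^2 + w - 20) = w - 4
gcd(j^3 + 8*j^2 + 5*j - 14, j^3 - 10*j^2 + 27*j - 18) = j - 1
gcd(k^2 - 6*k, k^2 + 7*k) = k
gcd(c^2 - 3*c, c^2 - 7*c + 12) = c - 3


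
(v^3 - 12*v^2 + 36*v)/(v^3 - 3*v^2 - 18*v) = (v - 6)/(v + 3)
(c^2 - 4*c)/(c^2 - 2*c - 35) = c*(4 - c)/(-c^2 + 2*c + 35)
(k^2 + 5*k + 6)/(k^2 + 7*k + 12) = (k + 2)/(k + 4)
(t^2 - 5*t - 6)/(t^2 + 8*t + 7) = (t - 6)/(t + 7)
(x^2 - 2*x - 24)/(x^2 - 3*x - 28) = (x - 6)/(x - 7)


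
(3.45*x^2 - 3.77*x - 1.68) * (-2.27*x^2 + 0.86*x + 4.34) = -7.8315*x^4 + 11.5249*x^3 + 15.5444*x^2 - 17.8066*x - 7.2912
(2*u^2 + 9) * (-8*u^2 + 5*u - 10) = -16*u^4 + 10*u^3 - 92*u^2 + 45*u - 90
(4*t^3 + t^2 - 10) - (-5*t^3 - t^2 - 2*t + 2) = 9*t^3 + 2*t^2 + 2*t - 12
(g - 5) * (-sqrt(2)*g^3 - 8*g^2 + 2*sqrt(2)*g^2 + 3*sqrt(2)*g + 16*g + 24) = -sqrt(2)*g^4 - 8*g^3 + 7*sqrt(2)*g^3 - 7*sqrt(2)*g^2 + 56*g^2 - 56*g - 15*sqrt(2)*g - 120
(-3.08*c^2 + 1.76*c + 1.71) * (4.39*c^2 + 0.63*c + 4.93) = -13.5212*c^4 + 5.786*c^3 - 6.5687*c^2 + 9.7541*c + 8.4303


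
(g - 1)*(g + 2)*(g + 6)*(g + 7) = g^4 + 14*g^3 + 53*g^2 + 16*g - 84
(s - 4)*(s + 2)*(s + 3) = s^3 + s^2 - 14*s - 24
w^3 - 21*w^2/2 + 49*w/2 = w*(w - 7)*(w - 7/2)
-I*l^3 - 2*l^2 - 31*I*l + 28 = (l - 7*I)*(l + 4*I)*(-I*l + 1)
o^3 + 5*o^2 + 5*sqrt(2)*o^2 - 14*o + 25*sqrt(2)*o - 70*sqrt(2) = (o - 2)*(o + 7)*(o + 5*sqrt(2))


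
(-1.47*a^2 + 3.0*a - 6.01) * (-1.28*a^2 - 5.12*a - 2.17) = 1.8816*a^4 + 3.6864*a^3 - 4.4773*a^2 + 24.2612*a + 13.0417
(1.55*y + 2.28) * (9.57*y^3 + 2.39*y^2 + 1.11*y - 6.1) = 14.8335*y^4 + 25.5241*y^3 + 7.1697*y^2 - 6.9242*y - 13.908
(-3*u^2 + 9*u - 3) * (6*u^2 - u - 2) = -18*u^4 + 57*u^3 - 21*u^2 - 15*u + 6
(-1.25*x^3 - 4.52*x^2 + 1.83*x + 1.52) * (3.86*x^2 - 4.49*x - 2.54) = -4.825*x^5 - 11.8347*x^4 + 30.5336*x^3 + 9.1313*x^2 - 11.473*x - 3.8608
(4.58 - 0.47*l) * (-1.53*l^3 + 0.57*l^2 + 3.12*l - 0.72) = 0.7191*l^4 - 7.2753*l^3 + 1.1442*l^2 + 14.628*l - 3.2976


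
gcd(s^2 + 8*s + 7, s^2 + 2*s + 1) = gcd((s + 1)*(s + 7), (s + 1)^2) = s + 1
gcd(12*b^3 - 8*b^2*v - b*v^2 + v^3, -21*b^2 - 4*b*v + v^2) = 3*b + v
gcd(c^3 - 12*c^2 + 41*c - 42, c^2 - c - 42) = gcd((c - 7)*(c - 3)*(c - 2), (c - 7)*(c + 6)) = c - 7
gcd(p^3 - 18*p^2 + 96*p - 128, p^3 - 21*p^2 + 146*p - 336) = p - 8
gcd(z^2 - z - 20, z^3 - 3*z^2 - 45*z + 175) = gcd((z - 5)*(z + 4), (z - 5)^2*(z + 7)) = z - 5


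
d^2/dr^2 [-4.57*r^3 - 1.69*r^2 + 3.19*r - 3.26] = -27.42*r - 3.38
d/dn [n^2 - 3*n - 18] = 2*n - 3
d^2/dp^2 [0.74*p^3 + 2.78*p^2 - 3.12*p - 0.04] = 4.44*p + 5.56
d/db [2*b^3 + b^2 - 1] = 2*b*(3*b + 1)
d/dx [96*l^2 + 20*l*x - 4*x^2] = 20*l - 8*x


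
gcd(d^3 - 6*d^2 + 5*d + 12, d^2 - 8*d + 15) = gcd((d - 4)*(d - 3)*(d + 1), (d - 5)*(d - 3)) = d - 3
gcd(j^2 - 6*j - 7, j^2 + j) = j + 1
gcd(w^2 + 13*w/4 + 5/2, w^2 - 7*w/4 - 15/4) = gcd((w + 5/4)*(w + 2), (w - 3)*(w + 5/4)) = w + 5/4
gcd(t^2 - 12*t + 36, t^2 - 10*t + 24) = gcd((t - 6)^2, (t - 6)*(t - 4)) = t - 6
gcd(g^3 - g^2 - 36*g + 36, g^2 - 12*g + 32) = 1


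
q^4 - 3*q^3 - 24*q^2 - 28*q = q*(q - 7)*(q + 2)^2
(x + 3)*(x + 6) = x^2 + 9*x + 18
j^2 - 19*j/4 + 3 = (j - 4)*(j - 3/4)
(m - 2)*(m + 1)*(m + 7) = m^3 + 6*m^2 - 9*m - 14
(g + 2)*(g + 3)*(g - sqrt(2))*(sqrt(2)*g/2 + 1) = sqrt(2)*g^4/2 + 5*sqrt(2)*g^3/2 + 2*sqrt(2)*g^2 - 5*sqrt(2)*g - 6*sqrt(2)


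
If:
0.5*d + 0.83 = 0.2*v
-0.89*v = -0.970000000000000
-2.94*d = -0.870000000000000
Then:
No Solution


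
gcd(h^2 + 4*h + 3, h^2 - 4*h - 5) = h + 1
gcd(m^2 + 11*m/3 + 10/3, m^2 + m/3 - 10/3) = m + 2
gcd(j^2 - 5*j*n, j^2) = j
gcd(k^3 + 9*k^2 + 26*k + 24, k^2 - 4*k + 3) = 1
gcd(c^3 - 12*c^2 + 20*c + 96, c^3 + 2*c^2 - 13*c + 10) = 1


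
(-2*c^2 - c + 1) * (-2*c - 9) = 4*c^3 + 20*c^2 + 7*c - 9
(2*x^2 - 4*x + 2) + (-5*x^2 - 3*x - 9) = -3*x^2 - 7*x - 7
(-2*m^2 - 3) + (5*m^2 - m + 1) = 3*m^2 - m - 2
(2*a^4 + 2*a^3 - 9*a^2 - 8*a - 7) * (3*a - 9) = 6*a^5 - 12*a^4 - 45*a^3 + 57*a^2 + 51*a + 63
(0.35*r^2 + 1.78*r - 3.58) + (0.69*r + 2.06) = 0.35*r^2 + 2.47*r - 1.52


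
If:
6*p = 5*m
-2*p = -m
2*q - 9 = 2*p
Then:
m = 0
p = 0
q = 9/2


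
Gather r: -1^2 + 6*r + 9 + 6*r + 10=12*r + 18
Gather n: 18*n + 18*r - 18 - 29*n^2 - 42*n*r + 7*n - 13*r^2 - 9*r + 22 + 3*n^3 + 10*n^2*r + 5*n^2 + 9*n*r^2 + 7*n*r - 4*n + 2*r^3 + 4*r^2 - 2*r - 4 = 3*n^3 + n^2*(10*r - 24) + n*(9*r^2 - 35*r + 21) + 2*r^3 - 9*r^2 + 7*r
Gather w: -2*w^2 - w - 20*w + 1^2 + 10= -2*w^2 - 21*w + 11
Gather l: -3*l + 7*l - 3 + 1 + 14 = 4*l + 12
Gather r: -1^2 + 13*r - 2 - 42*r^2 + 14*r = -42*r^2 + 27*r - 3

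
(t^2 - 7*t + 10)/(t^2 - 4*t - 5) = (t - 2)/(t + 1)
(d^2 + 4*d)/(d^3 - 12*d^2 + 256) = d/(d^2 - 16*d + 64)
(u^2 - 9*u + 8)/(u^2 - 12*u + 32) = (u - 1)/(u - 4)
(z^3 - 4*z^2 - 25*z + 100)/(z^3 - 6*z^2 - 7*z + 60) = (z + 5)/(z + 3)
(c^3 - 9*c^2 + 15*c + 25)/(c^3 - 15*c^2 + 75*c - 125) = (c + 1)/(c - 5)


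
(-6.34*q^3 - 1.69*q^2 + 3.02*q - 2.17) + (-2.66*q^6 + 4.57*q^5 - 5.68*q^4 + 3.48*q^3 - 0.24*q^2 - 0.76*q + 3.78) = -2.66*q^6 + 4.57*q^5 - 5.68*q^4 - 2.86*q^3 - 1.93*q^2 + 2.26*q + 1.61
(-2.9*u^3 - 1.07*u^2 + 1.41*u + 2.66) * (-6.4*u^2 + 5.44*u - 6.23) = 18.56*u^5 - 8.928*u^4 + 3.2222*u^3 - 2.6875*u^2 + 5.6861*u - 16.5718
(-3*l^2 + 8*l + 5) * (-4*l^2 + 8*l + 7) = 12*l^4 - 56*l^3 + 23*l^2 + 96*l + 35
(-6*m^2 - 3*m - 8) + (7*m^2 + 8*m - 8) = m^2 + 5*m - 16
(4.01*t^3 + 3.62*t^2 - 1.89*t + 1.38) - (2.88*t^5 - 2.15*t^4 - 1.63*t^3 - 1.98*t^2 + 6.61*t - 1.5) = -2.88*t^5 + 2.15*t^4 + 5.64*t^3 + 5.6*t^2 - 8.5*t + 2.88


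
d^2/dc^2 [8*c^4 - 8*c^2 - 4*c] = 96*c^2 - 16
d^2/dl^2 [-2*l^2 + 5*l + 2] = -4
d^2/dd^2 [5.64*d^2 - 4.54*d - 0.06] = 11.2800000000000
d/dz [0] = 0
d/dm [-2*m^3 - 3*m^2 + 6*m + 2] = -6*m^2 - 6*m + 6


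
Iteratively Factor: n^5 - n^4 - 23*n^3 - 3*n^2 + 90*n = (n)*(n^4 - n^3 - 23*n^2 - 3*n + 90) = n*(n + 3)*(n^3 - 4*n^2 - 11*n + 30) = n*(n - 2)*(n + 3)*(n^2 - 2*n - 15) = n*(n - 2)*(n + 3)^2*(n - 5)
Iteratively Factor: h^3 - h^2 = (h - 1)*(h^2) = h*(h - 1)*(h)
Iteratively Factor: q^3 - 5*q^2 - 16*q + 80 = (q - 4)*(q^2 - q - 20) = (q - 4)*(q + 4)*(q - 5)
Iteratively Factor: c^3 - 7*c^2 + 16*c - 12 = (c - 2)*(c^2 - 5*c + 6) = (c - 3)*(c - 2)*(c - 2)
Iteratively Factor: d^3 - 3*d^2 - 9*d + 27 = (d + 3)*(d^2 - 6*d + 9) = (d - 3)*(d + 3)*(d - 3)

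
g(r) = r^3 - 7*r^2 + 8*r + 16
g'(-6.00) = 200.00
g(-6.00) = -500.00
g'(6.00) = 32.00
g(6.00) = 28.00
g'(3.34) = -5.29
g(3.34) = 1.89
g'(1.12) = -3.92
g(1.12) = 17.58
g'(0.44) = 2.42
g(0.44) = 18.25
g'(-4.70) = 140.07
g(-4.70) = -280.05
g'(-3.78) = 103.79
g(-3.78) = -168.27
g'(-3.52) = 94.45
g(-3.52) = -142.51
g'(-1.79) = 42.67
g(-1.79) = -26.48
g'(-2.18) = 52.78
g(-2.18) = -45.07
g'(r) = 3*r^2 - 14*r + 8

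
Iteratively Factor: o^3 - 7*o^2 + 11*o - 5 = (o - 5)*(o^2 - 2*o + 1) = (o - 5)*(o - 1)*(o - 1)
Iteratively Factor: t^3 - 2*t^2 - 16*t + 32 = (t - 4)*(t^2 + 2*t - 8) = (t - 4)*(t - 2)*(t + 4)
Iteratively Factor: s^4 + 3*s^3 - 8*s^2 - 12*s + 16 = (s - 1)*(s^3 + 4*s^2 - 4*s - 16) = (s - 1)*(s + 2)*(s^2 + 2*s - 8) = (s - 2)*(s - 1)*(s + 2)*(s + 4)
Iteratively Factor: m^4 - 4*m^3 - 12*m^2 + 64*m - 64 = (m - 2)*(m^3 - 2*m^2 - 16*m + 32) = (m - 2)*(m + 4)*(m^2 - 6*m + 8) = (m - 4)*(m - 2)*(m + 4)*(m - 2)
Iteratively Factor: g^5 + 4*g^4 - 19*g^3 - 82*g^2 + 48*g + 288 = (g - 4)*(g^4 + 8*g^3 + 13*g^2 - 30*g - 72) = (g - 4)*(g - 2)*(g^3 + 10*g^2 + 33*g + 36) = (g - 4)*(g - 2)*(g + 3)*(g^2 + 7*g + 12) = (g - 4)*(g - 2)*(g + 3)*(g + 4)*(g + 3)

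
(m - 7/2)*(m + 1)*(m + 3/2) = m^3 - m^2 - 29*m/4 - 21/4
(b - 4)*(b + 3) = b^2 - b - 12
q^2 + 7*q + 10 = (q + 2)*(q + 5)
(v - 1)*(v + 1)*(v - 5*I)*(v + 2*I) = v^4 - 3*I*v^3 + 9*v^2 + 3*I*v - 10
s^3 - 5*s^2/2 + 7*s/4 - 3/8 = (s - 3/2)*(s - 1/2)^2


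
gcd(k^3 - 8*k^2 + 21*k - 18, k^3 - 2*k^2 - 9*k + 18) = k^2 - 5*k + 6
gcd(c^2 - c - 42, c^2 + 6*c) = c + 6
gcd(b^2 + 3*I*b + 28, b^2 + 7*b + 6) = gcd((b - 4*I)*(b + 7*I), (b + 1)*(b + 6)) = 1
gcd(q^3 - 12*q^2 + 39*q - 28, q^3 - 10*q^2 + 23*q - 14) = q^2 - 8*q + 7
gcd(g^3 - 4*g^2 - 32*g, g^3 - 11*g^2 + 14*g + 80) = g - 8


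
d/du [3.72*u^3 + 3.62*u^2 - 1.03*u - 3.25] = 11.16*u^2 + 7.24*u - 1.03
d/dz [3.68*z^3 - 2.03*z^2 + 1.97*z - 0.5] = 11.04*z^2 - 4.06*z + 1.97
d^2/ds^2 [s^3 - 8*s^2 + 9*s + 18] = 6*s - 16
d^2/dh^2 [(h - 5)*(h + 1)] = 2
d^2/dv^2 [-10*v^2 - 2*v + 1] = -20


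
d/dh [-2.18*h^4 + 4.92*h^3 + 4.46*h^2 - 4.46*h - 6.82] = -8.72*h^3 + 14.76*h^2 + 8.92*h - 4.46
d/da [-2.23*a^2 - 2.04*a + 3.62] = -4.46*a - 2.04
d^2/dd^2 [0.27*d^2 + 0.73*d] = 0.540000000000000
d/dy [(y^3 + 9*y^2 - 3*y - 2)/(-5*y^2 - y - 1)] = (-5*y^4 - 2*y^3 - 27*y^2 - 38*y + 1)/(25*y^4 + 10*y^3 + 11*y^2 + 2*y + 1)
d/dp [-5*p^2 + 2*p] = 2 - 10*p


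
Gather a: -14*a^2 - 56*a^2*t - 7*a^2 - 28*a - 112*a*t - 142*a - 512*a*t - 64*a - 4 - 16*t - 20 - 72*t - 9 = a^2*(-56*t - 21) + a*(-624*t - 234) - 88*t - 33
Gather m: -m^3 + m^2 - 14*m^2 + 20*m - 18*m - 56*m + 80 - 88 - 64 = -m^3 - 13*m^2 - 54*m - 72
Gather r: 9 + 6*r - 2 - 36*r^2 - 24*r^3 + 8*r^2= -24*r^3 - 28*r^2 + 6*r + 7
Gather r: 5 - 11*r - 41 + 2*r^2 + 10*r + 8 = 2*r^2 - r - 28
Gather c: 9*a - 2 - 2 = 9*a - 4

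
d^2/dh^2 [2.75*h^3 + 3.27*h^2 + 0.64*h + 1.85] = 16.5*h + 6.54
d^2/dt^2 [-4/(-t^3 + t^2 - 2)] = 8*(t^2*(3*t - 2)^2 + (1 - 3*t)*(t^3 - t^2 + 2))/(t^3 - t^2 + 2)^3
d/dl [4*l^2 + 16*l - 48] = 8*l + 16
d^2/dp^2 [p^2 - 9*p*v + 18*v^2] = 2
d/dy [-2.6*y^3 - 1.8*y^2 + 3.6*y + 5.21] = -7.8*y^2 - 3.6*y + 3.6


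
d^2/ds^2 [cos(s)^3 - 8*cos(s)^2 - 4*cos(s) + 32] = 13*cos(s)/4 + 16*cos(2*s) - 9*cos(3*s)/4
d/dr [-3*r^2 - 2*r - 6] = -6*r - 2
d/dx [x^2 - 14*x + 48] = 2*x - 14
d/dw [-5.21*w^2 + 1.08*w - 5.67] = 1.08 - 10.42*w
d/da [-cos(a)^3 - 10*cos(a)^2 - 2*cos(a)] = (3*cos(a)^2 + 20*cos(a) + 2)*sin(a)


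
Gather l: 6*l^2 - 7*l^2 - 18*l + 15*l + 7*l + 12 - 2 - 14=-l^2 + 4*l - 4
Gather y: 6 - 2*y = 6 - 2*y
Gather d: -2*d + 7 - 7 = -2*d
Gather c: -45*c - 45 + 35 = -45*c - 10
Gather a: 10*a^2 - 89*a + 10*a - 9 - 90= 10*a^2 - 79*a - 99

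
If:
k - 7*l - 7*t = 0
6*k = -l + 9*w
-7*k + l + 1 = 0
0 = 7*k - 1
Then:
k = 1/7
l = 0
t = 1/49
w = 2/21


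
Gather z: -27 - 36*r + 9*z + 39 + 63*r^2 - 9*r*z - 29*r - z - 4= 63*r^2 - 65*r + z*(8 - 9*r) + 8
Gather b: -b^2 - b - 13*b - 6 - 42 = -b^2 - 14*b - 48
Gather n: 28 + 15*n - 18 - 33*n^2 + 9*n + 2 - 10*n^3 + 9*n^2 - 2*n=-10*n^3 - 24*n^2 + 22*n + 12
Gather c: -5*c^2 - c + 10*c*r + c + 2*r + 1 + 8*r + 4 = -5*c^2 + 10*c*r + 10*r + 5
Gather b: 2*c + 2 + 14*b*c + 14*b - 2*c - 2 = b*(14*c + 14)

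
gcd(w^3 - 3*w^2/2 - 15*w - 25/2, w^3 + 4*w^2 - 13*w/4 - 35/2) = w + 5/2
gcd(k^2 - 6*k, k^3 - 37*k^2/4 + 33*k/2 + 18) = k - 6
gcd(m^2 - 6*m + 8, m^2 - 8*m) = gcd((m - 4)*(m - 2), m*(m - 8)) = 1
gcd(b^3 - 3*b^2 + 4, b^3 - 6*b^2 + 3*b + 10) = b^2 - b - 2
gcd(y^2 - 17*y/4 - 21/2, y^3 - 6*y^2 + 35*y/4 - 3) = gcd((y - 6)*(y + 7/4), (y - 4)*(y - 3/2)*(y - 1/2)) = 1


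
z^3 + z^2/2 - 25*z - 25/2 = (z - 5)*(z + 1/2)*(z + 5)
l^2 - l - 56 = (l - 8)*(l + 7)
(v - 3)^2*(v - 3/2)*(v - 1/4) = v^4 - 31*v^3/4 + 159*v^2/8 - 18*v + 27/8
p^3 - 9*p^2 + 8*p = p*(p - 8)*(p - 1)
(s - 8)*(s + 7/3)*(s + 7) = s^3 + 4*s^2/3 - 175*s/3 - 392/3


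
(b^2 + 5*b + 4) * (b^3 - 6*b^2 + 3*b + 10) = b^5 - b^4 - 23*b^3 + b^2 + 62*b + 40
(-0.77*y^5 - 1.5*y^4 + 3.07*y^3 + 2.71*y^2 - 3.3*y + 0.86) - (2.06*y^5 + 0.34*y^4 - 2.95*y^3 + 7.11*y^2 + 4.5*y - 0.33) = -2.83*y^5 - 1.84*y^4 + 6.02*y^3 - 4.4*y^2 - 7.8*y + 1.19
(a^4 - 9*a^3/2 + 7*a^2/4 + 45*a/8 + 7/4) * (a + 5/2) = a^5 - 2*a^4 - 19*a^3/2 + 10*a^2 + 253*a/16 + 35/8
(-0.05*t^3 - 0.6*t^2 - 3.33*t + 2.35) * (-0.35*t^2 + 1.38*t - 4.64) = 0.0175*t^5 + 0.141*t^4 + 0.5695*t^3 - 2.6339*t^2 + 18.6942*t - 10.904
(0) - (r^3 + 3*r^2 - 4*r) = -r^3 - 3*r^2 + 4*r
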